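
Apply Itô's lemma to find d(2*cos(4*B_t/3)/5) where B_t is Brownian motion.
d(2*cos(4*B_t/3)/5) = (-16*cos(4*B_t/3)/45) dt + (-8*sin(4*B_t/3)/15) dB_t

Itô's formula for f(B_t) gives d f(B_t) = f'(B_t) dB_t + (1/2) f''(B_t) dt. Compute derivatives of f(x) = 2*cos(4*x/3)/5:
  f'(x)  = -8*sin(4*x/3)/15
  f''(x) = -32*cos(4*x/3)/45
Substitute x = B_t and multiply the f'' term by 1/2:
  drift     = (1/2) * (-32*cos(4*x/3)/45) evaluated at B_t = -16*cos(4*B_t/3)/45
  diffusion = (-8*sin(4*x/3)/15) evaluated at B_t = -8*sin(4*B_t/3)/15
Therefore d(2*cos(4*B_t/3)/5) = (-16*cos(4*B_t/3)/45) dt + (-8*sin(4*B_t/3)/15) dB_t.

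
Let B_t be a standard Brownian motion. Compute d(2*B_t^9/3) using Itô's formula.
d(2*B_t^9/3) = (24*B_t^7) dt + (6*B_t^8) dB_t

Itô's formula for f(B_t) gives d f(B_t) = f'(B_t) dB_t + (1/2) f''(B_t) dt. Compute derivatives of f(x) = 2*x^9/3:
  f'(x)  = 6*x^8
  f''(x) = 48*x^7
Substitute x = B_t and multiply the f'' term by 1/2:
  drift     = (1/2) * (48*x^7) evaluated at B_t = 24*B_t^7
  diffusion = (6*x^8) evaluated at B_t = 6*B_t^8
Therefore d(2*B_t^9/3) = (24*B_t^7) dt + (6*B_t^8) dB_t.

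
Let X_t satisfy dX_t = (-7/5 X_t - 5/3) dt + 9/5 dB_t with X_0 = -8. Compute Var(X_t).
Var(X_t) = 81/70 - 81*exp(-14*t/5)/70

The variance V(t) = Var(X_t) satisfies V'(t) = 2 a V(t) + c^2 with V(0) = 0 (drift coefficient is linear in X, diffusion is constant). With a = -7/5, c = 9/5, the solution is
  V(t) = (c^2 / (2 a)) * (exp(2 a t) - 1)
       = ((9/5)^2 / (2*(-7/5))) * (exp((-14/5) t) - 1)
       = 81/70 - 81*exp(-14*t/5)/70.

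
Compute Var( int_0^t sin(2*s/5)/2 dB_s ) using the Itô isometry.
Var = t/8 - 5*sin(4*t/5)/32

The Itô integral of a deterministic integrand f(s) has mean 0 because each increment f(s) * (B_{s+ds} - B_s) has mean 0. By the Itô isometry:
  Var( int_0^t f(s) dB_s ) = E[ (int_0^t f(s) dB_s)^2 ] = int_0^t f(s)^2 ds.
Here f(s) = sin(2*s/5)/2, so f(s)^2 = sin(2*s/5)^2/4. Integrate:
  int_0^t (sin(2*s/5)^2/4) ds = t/8 - 5*sin(4*t/5)/32.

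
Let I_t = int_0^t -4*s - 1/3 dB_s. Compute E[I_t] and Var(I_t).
E[I_t] = 0; Var(I_t) = t*(48*t^2 + 12*t + 1)/9

The Itô integral of a deterministic integrand f(s) has mean 0 because each increment f(s) * (B_{s+ds} - B_s) has mean 0. By the Itô isometry:
  Var( int_0^t f(s) dB_s ) = E[ (int_0^t f(s) dB_s)^2 ] = int_0^t f(s)^2 ds.
Here f(s) = -4*s - 1/3, so f(s)^2 = (12*s + 1)^2/9. Integrate:
  int_0^t ((12*s + 1)^2/9) ds = t*(48*t^2 + 12*t + 1)/9.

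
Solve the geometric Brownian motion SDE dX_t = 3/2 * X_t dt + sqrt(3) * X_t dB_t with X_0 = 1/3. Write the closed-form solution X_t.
X_t = 1/3 * exp((0) * t + (sqrt(3)) * B_t)

For GBM dX = mu X dt + sigma X dB with X_0 = x_0, apply Itô to Y = log X: dY = (mu - sigma^2/2) dt + sigma dB, so Y_t = log(x_0) + (mu - sigma^2/2) t + sigma B_t and hence X_t = x_0 * exp((mu - sigma^2/2) t + sigma B_t).
With mu = 3/2, sigma = sqrt(3), x_0 = 1/3, this gives:
  X_t = 1/3 * exp((0) * t + (sqrt(3)) * B_t).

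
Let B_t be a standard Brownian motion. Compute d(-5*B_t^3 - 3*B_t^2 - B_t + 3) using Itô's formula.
d(-5*B_t^3 - 3*B_t^2 - B_t + 3) = (-15*B_t - 3) dt + (-15*B_t^2 - 6*B_t - 1) dB_t

Itô's formula for f(B_t) gives d f(B_t) = f'(B_t) dB_t + (1/2) f''(B_t) dt. Compute derivatives of f(x) = -5*x^3 - 3*x^2 - x + 3:
  f'(x)  = -15*x^2 - 6*x - 1
  f''(x) = -30*x - 6
Substitute x = B_t and multiply the f'' term by 1/2:
  drift     = (1/2) * (-30*x - 6) evaluated at B_t = -15*B_t - 3
  diffusion = (-15*x^2 - 6*x - 1) evaluated at B_t = -15*B_t^2 - 6*B_t - 1
Therefore d(-5*B_t^3 - 3*B_t^2 - B_t + 3) = (-15*B_t - 3) dt + (-15*B_t^2 - 6*B_t - 1) dB_t.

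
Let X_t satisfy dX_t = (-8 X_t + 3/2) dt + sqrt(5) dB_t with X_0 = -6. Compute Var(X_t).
Var(X_t) = 5/16 - 5*exp(-16*t)/16

The variance V(t) = Var(X_t) satisfies V'(t) = 2 a V(t) + c^2 with V(0) = 0 (drift coefficient is linear in X, diffusion is constant). With a = -8, c = sqrt(5), the solution is
  V(t) = (c^2 / (2 a)) * (exp(2 a t) - 1)
       = (sqrt(5)^2 / (2*(-8))) * (exp((-16) t) - 1)
       = 5/16 - 5*exp(-16*t)/16.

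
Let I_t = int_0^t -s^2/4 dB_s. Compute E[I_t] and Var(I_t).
E[I_t] = 0; Var(I_t) = t^5/80

The Itô integral of a deterministic integrand f(s) has mean 0 because each increment f(s) * (B_{s+ds} - B_s) has mean 0. By the Itô isometry:
  Var( int_0^t f(s) dB_s ) = E[ (int_0^t f(s) dB_s)^2 ] = int_0^t f(s)^2 ds.
Here f(s) = -s^2/4, so f(s)^2 = s^4/16. Integrate:
  int_0^t (s^4/16) ds = t^5/80.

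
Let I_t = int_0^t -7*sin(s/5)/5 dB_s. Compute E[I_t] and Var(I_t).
E[I_t] = 0; Var(I_t) = 49*t/50 - 49*sin(2*t/5)/20

The Itô integral of a deterministic integrand f(s) has mean 0 because each increment f(s) * (B_{s+ds} - B_s) has mean 0. By the Itô isometry:
  Var( int_0^t f(s) dB_s ) = E[ (int_0^t f(s) dB_s)^2 ] = int_0^t f(s)^2 ds.
Here f(s) = -7*sin(s/5)/5, so f(s)^2 = 49*sin(s/5)^2/25. Integrate:
  int_0^t (49*sin(s/5)^2/25) ds = 49*t/50 - 49*sin(2*t/5)/20.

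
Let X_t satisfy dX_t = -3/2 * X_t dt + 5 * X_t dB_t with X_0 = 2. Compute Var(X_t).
Var(X_t) = (4*exp(25*t) - 4)*exp(-3*t)

For GBM dX = mu X dt + sigma X dB with X_0 = x_0, apply Itô to Y = log X: dY = (mu - sigma^2/2) dt + sigma dB, so Y_t = log(x_0) + (mu - sigma^2/2) t + sigma B_t and hence X_t = x_0 * exp((mu - sigma^2/2) t + sigma B_t).
With mu = -3/2, sigma = 5, x_0 = 2, this gives:
  X_t = 2 * exp((-14) * t + (5) * B_t).
Since sigma*B_t ~ Normal(0, sigma^2 t), E[exp(sigma*B_t)] = exp(sigma^2 t / 2); so E[X_t] = x_0 * exp((mu - sigma^2/2) t) * exp(sigma^2 t / 2) = x_0 * exp(mu t) = 2*exp(-3*t/2).
Var(X_t) = E[X_t^2] - (E[X_t])^2 = x_0^2 * exp(2 mu t) * (exp(sigma^2 t) - 1) = (4*exp(25*t) - 4)*exp(-3*t).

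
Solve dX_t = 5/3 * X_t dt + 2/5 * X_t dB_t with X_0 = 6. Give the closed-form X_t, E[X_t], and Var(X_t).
X_t = 6 * exp((119/75) t + (2/5) B_t); E[X_t] = 6*exp(5*t/3); Var(X_t) = 36*(exp(4*t/25) - 1)*exp(10*t/3)

For GBM dX = mu X dt + sigma X dB with X_0 = x_0, apply Itô to Y = log X: dY = (mu - sigma^2/2) dt + sigma dB, so Y_t = log(x_0) + (mu - sigma^2/2) t + sigma B_t and hence X_t = x_0 * exp((mu - sigma^2/2) t + sigma B_t).
With mu = 5/3, sigma = 2/5, x_0 = 6, this gives:
  X_t = 6 * exp((119/75) * t + (2/5) * B_t).
Since sigma*B_t ~ Normal(0, sigma^2 t), E[exp(sigma*B_t)] = exp(sigma^2 t / 2); so E[X_t] = x_0 * exp((mu - sigma^2/2) t) * exp(sigma^2 t / 2) = x_0 * exp(mu t) = 6*exp(5*t/3).
Var(X_t) = E[X_t^2] - (E[X_t])^2 = x_0^2 * exp(2 mu t) * (exp(sigma^2 t) - 1) = 36*(exp(4*t/25) - 1)*exp(10*t/3).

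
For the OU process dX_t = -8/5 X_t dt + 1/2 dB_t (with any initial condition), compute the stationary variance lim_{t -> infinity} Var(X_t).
lim Var(X_t) = 5/64

The OU SDE dX = -theta X dt + sigma dB admits the integrating factor exp(theta t): d(exp(theta t) X_t) = sigma exp(theta t) dB_t. Integrating from 0 to t gives X_t = x_0 * exp(-theta t) + sigma * int_0^t exp(-theta (t-s)) dB_s for any initial x_0. The Itô integral has variance (by the Itô isometry) sigma^2 * int_0^t exp(-2 theta (t - s)) ds = sigma^2 * (1 - exp(-2 theta t)) / (2 theta), independent of x_0.
With theta = 8/5, sigma = 1/2:
  Var(X_t) = (1/2)^2 * (1 - exp(-2*8/5 t)) / (2 * 8/5) = 5/64 - 5*exp(-16*t/5)/64.
As t -> infinity, exp(-2*8/5 t) -> 0, so the stationary variance is sigma^2 / (2 theta) = 5/64.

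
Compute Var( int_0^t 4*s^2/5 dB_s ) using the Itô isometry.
Var = 16*t^5/125

The Itô integral of a deterministic integrand f(s) has mean 0 because each increment f(s) * (B_{s+ds} - B_s) has mean 0. By the Itô isometry:
  Var( int_0^t f(s) dB_s ) = E[ (int_0^t f(s) dB_s)^2 ] = int_0^t f(s)^2 ds.
Here f(s) = 4*s^2/5, so f(s)^2 = 16*s^4/25. Integrate:
  int_0^t (16*s^4/25) ds = 16*t^5/125.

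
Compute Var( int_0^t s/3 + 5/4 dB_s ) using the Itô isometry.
Var = t*(16*t^2 + 180*t + 675)/432

The Itô integral of a deterministic integrand f(s) has mean 0 because each increment f(s) * (B_{s+ds} - B_s) has mean 0. By the Itô isometry:
  Var( int_0^t f(s) dB_s ) = E[ (int_0^t f(s) dB_s)^2 ] = int_0^t f(s)^2 ds.
Here f(s) = s/3 + 5/4, so f(s)^2 = (4*s + 15)^2/144. Integrate:
  int_0^t ((4*s + 15)^2/144) ds = t*(16*t^2 + 180*t + 675)/432.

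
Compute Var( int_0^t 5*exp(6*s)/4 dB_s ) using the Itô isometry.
Var = 25*exp(12*t)/192 - 25/192

The Itô integral of a deterministic integrand f(s) has mean 0 because each increment f(s) * (B_{s+ds} - B_s) has mean 0. By the Itô isometry:
  Var( int_0^t f(s) dB_s ) = E[ (int_0^t f(s) dB_s)^2 ] = int_0^t f(s)^2 ds.
Here f(s) = 5*exp(6*s)/4, so f(s)^2 = 25*exp(12*s)/16. Integrate:
  int_0^t (25*exp(12*s)/16) ds = 25*exp(12*t)/192 - 25/192.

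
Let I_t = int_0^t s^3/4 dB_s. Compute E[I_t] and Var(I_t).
E[I_t] = 0; Var(I_t) = t^7/112

The Itô integral of a deterministic integrand f(s) has mean 0 because each increment f(s) * (B_{s+ds} - B_s) has mean 0. By the Itô isometry:
  Var( int_0^t f(s) dB_s ) = E[ (int_0^t f(s) dB_s)^2 ] = int_0^t f(s)^2 ds.
Here f(s) = s^3/4, so f(s)^2 = s^6/16. Integrate:
  int_0^t (s^6/16) ds = t^7/112.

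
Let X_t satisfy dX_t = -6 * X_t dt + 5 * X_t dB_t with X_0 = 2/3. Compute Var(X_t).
Var(X_t) = (4*exp(25*t) - 4)*exp(-12*t)/9

For GBM dX = mu X dt + sigma X dB with X_0 = x_0, apply Itô to Y = log X: dY = (mu - sigma^2/2) dt + sigma dB, so Y_t = log(x_0) + (mu - sigma^2/2) t + sigma B_t and hence X_t = x_0 * exp((mu - sigma^2/2) t + sigma B_t).
With mu = -6, sigma = 5, x_0 = 2/3, this gives:
  X_t = 2/3 * exp((-37/2) * t + (5) * B_t).
Since sigma*B_t ~ Normal(0, sigma^2 t), E[exp(sigma*B_t)] = exp(sigma^2 t / 2); so E[X_t] = x_0 * exp((mu - sigma^2/2) t) * exp(sigma^2 t / 2) = x_0 * exp(mu t) = 2*exp(-6*t)/3.
Var(X_t) = E[X_t^2] - (E[X_t])^2 = x_0^2 * exp(2 mu t) * (exp(sigma^2 t) - 1) = (4*exp(25*t) - 4)*exp(-12*t)/9.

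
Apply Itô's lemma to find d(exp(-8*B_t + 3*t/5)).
d(exp(-8*B_t + 3*t/5)) = (163*exp(-8*B_t + 3*t/5)/5) dt + (-8*exp(-8*B_t + 3*t/5)) dB_t

Itô's formula for f(t, x): d f(t, B_t) = (f_t + (1/2) f_xx) dt + f_x dB_t. Compute partials of f(t, x) = exp(3*t/5 - 8*x):
  f_t(t,x)  = 3*exp(3*t/5 - 8*x)/5
  f_x(t,x)  = -8*exp(3*t/5 - 8*x)
  f_xx(t,x) = 64*exp(3*t/5 - 8*x)
Assemble drift = f_t + (1/2) f_xx = 163*exp(3*t/5 - 8*x)/5 and diffusion = f_x = -8*exp(3*t/5 - 8*x). Substituting x = B_t:
  d(exp(-8*B_t + 3*t/5)) = (163*exp(-8*B_t + 3*t/5)/5) dt + (-8*exp(-8*B_t + 3*t/5)) dB_t.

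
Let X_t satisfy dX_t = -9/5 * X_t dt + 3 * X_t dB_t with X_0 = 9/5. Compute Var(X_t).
Var(X_t) = (81*exp(9*t) - 81)*exp(-18*t/5)/25

For GBM dX = mu X dt + sigma X dB with X_0 = x_0, apply Itô to Y = log X: dY = (mu - sigma^2/2) dt + sigma dB, so Y_t = log(x_0) + (mu - sigma^2/2) t + sigma B_t and hence X_t = x_0 * exp((mu - sigma^2/2) t + sigma B_t).
With mu = -9/5, sigma = 3, x_0 = 9/5, this gives:
  X_t = 9/5 * exp((-63/10) * t + (3) * B_t).
Since sigma*B_t ~ Normal(0, sigma^2 t), E[exp(sigma*B_t)] = exp(sigma^2 t / 2); so E[X_t] = x_0 * exp((mu - sigma^2/2) t) * exp(sigma^2 t / 2) = x_0 * exp(mu t) = 9*exp(-9*t/5)/5.
Var(X_t) = E[X_t^2] - (E[X_t])^2 = x_0^2 * exp(2 mu t) * (exp(sigma^2 t) - 1) = (81*exp(9*t) - 81)*exp(-18*t/5)/25.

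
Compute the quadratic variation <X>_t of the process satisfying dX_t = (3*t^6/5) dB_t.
<X>_t = 9*t^13/325

For an Itô process dX_t = a(t) dt + b(t) dB_t, the quadratic variation is <X>_t = int_0^t b(s)^2 ds (the drift term does not contribute). Here b(s) = 3*s^6/5, so
  b(s)^2 = 9*s^12/25.
Integrating from 0 to t:
  <X>_t = int_0^t (9*s^12/25) ds = 9*t^13/325.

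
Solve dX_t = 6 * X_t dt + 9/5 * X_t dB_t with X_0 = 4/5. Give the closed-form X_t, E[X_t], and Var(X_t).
X_t = 4/5 * exp((219/50) t + (9/5) B_t); E[X_t] = 4*exp(6*t)/5; Var(X_t) = 16*(exp(81*t/25) - 1)*exp(12*t)/25

For GBM dX = mu X dt + sigma X dB with X_0 = x_0, apply Itô to Y = log X: dY = (mu - sigma^2/2) dt + sigma dB, so Y_t = log(x_0) + (mu - sigma^2/2) t + sigma B_t and hence X_t = x_0 * exp((mu - sigma^2/2) t + sigma B_t).
With mu = 6, sigma = 9/5, x_0 = 4/5, this gives:
  X_t = 4/5 * exp((219/50) * t + (9/5) * B_t).
Since sigma*B_t ~ Normal(0, sigma^2 t), E[exp(sigma*B_t)] = exp(sigma^2 t / 2); so E[X_t] = x_0 * exp((mu - sigma^2/2) t) * exp(sigma^2 t / 2) = x_0 * exp(mu t) = 4*exp(6*t)/5.
Var(X_t) = E[X_t^2] - (E[X_t])^2 = x_0^2 * exp(2 mu t) * (exp(sigma^2 t) - 1) = 16*(exp(81*t/25) - 1)*exp(12*t)/25.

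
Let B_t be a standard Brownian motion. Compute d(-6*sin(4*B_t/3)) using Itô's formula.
d(-6*sin(4*B_t/3)) = (16*sin(4*B_t/3)/3) dt + (-8*cos(4*B_t/3)) dB_t

Itô's formula for f(B_t) gives d f(B_t) = f'(B_t) dB_t + (1/2) f''(B_t) dt. Compute derivatives of f(x) = -6*sin(4*x/3):
  f'(x)  = -8*cos(4*x/3)
  f''(x) = 32*sin(4*x/3)/3
Substitute x = B_t and multiply the f'' term by 1/2:
  drift     = (1/2) * (32*sin(4*x/3)/3) evaluated at B_t = 16*sin(4*B_t/3)/3
  diffusion = (-8*cos(4*x/3)) evaluated at B_t = -8*cos(4*B_t/3)
Therefore d(-6*sin(4*B_t/3)) = (16*sin(4*B_t/3)/3) dt + (-8*cos(4*B_t/3)) dB_t.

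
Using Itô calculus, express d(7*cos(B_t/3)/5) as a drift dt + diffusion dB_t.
d(7*cos(B_t/3)/5) = (-7*cos(B_t/3)/90) dt + (-7*sin(B_t/3)/15) dB_t

Itô's formula for f(B_t) gives d f(B_t) = f'(B_t) dB_t + (1/2) f''(B_t) dt. Compute derivatives of f(x) = 7*cos(x/3)/5:
  f'(x)  = -7*sin(x/3)/15
  f''(x) = -7*cos(x/3)/45
Substitute x = B_t and multiply the f'' term by 1/2:
  drift     = (1/2) * (-7*cos(x/3)/45) evaluated at B_t = -7*cos(B_t/3)/90
  diffusion = (-7*sin(x/3)/15) evaluated at B_t = -7*sin(B_t/3)/15
Therefore d(7*cos(B_t/3)/5) = (-7*cos(B_t/3)/90) dt + (-7*sin(B_t/3)/15) dB_t.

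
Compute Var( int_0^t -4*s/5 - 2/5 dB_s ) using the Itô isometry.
Var = 4*t*(4*t^2 + 6*t + 3)/75

The Itô integral of a deterministic integrand f(s) has mean 0 because each increment f(s) * (B_{s+ds} - B_s) has mean 0. By the Itô isometry:
  Var( int_0^t f(s) dB_s ) = E[ (int_0^t f(s) dB_s)^2 ] = int_0^t f(s)^2 ds.
Here f(s) = -4*s/5 - 2/5, so f(s)^2 = 4*(2*s + 1)^2/25. Integrate:
  int_0^t (4*(2*s + 1)^2/25) ds = 4*t*(4*t^2 + 6*t + 3)/75.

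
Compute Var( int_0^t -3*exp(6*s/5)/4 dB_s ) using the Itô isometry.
Var = 15*exp(12*t/5)/64 - 15/64

The Itô integral of a deterministic integrand f(s) has mean 0 because each increment f(s) * (B_{s+ds} - B_s) has mean 0. By the Itô isometry:
  Var( int_0^t f(s) dB_s ) = E[ (int_0^t f(s) dB_s)^2 ] = int_0^t f(s)^2 ds.
Here f(s) = -3*exp(6*s/5)/4, so f(s)^2 = 9*exp(12*s/5)/16. Integrate:
  int_0^t (9*exp(12*s/5)/16) ds = 15*exp(12*t/5)/64 - 15/64.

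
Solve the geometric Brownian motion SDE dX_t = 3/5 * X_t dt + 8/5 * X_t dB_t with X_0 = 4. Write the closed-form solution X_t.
X_t = 4 * exp((-17/25) * t + (8/5) * B_t)

For GBM dX = mu X dt + sigma X dB with X_0 = x_0, apply Itô to Y = log X: dY = (mu - sigma^2/2) dt + sigma dB, so Y_t = log(x_0) + (mu - sigma^2/2) t + sigma B_t and hence X_t = x_0 * exp((mu - sigma^2/2) t + sigma B_t).
With mu = 3/5, sigma = 8/5, x_0 = 4, this gives:
  X_t = 4 * exp((-17/25) * t + (8/5) * B_t).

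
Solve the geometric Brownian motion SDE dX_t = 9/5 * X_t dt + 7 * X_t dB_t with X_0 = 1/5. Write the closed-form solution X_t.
X_t = 1/5 * exp((-227/10) * t + (7) * B_t)

For GBM dX = mu X dt + sigma X dB with X_0 = x_0, apply Itô to Y = log X: dY = (mu - sigma^2/2) dt + sigma dB, so Y_t = log(x_0) + (mu - sigma^2/2) t + sigma B_t and hence X_t = x_0 * exp((mu - sigma^2/2) t + sigma B_t).
With mu = 9/5, sigma = 7, x_0 = 1/5, this gives:
  X_t = 1/5 * exp((-227/10) * t + (7) * B_t).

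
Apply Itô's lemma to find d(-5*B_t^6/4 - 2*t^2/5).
d(-5*B_t^6/4 - 2*t^2/5) = (-75*B_t^4/4 - 4*t/5) dt + (-15*B_t^5/2) dB_t

Itô's formula for f(t, x): d f(t, B_t) = (f_t + (1/2) f_xx) dt + f_x dB_t. Compute partials of f(t, x) = -2*t^2/5 - 5*x^6/4:
  f_t(t,x)  = -4*t/5
  f_x(t,x)  = -15*x^5/2
  f_xx(t,x) = -75*x^4/2
Assemble drift = f_t + (1/2) f_xx = -4*t/5 - 75*x^4/4 and diffusion = f_x = -15*x^5/2. Substituting x = B_t:
  d(-5*B_t^6/4 - 2*t^2/5) = (-75*B_t^4/4 - 4*t/5) dt + (-15*B_t^5/2) dB_t.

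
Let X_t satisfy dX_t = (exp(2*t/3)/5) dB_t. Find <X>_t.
<X>_t = 3*exp(4*t/3)/100 - 3/100

For an Itô process dX_t = a(t) dt + b(t) dB_t, the quadratic variation is <X>_t = int_0^t b(s)^2 ds (the drift term does not contribute). Here b(s) = exp(2*s/3)/5, so
  b(s)^2 = exp(4*s/3)/25.
Integrating from 0 to t:
  <X>_t = int_0^t (exp(4*s/3)/25) ds = 3*exp(4*t/3)/100 - 3/100.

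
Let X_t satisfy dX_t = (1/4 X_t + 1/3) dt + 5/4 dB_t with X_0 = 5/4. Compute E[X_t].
E[X_t] = 31*exp(t/4)/12 - 4/3

Taking expectations and using E[dB_t] = 0, the mean m(t) = E[X_t] satisfies the ODE m'(t) = a m(t) + b with m(0) = x_0. With a = 1/4, b = 1/3, x_0 = 5/4, the solution is
  m(t) = x_0 * exp(a t) + (b/a) * (exp(a t) - 1)
       = (5/4) * exp((1/4) t) + ((1/3)/(1/4)) * (exp((1/4) t) - 1)
       = 31*exp(t/4)/12 - 4/3.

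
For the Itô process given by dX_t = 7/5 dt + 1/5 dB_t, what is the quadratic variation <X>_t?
<X>_t = t/25

For an Itô process dX_t = a(t) dt + b(t) dB_t, the quadratic variation is <X>_t = int_0^t b(s)^2 ds (the drift term does not contribute). Here b(s) = 1/5, so
  b(s)^2 = 1/25.
Integrating from 0 to t:
  <X>_t = int_0^t (1/25) ds = t/25.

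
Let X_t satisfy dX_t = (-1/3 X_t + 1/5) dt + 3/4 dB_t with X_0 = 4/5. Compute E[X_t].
E[X_t] = 3/5 + exp(-t/3)/5

Taking expectations and using E[dB_t] = 0, the mean m(t) = E[X_t] satisfies the ODE m'(t) = a m(t) + b with m(0) = x_0. With a = -1/3, b = 1/5, x_0 = 4/5, the solution is
  m(t) = x_0 * exp(a t) + (b/a) * (exp(a t) - 1)
       = (4/5) * exp((-1/3) t) + ((1/5)/(-1/3)) * (exp((-1/3) t) - 1)
       = 3/5 + exp(-t/3)/5.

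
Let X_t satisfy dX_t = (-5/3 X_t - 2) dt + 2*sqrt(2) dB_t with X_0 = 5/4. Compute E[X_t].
E[X_t] = -6/5 + 49*exp(-5*t/3)/20

Taking expectations and using E[dB_t] = 0, the mean m(t) = E[X_t] satisfies the ODE m'(t) = a m(t) + b with m(0) = x_0. With a = -5/3, b = -2, x_0 = 5/4, the solution is
  m(t) = x_0 * exp(a t) + (b/a) * (exp(a t) - 1)
       = (5/4) * exp((-5/3) t) + ((-2)/(-5/3)) * (exp((-5/3) t) - 1)
       = -6/5 + 49*exp(-5*t/3)/20.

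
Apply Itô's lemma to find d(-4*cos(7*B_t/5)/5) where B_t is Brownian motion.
d(-4*cos(7*B_t/5)/5) = (98*cos(7*B_t/5)/125) dt + (28*sin(7*B_t/5)/25) dB_t

Itô's formula for f(B_t) gives d f(B_t) = f'(B_t) dB_t + (1/2) f''(B_t) dt. Compute derivatives of f(x) = -4*cos(7*x/5)/5:
  f'(x)  = 28*sin(7*x/5)/25
  f''(x) = 196*cos(7*x/5)/125
Substitute x = B_t and multiply the f'' term by 1/2:
  drift     = (1/2) * (196*cos(7*x/5)/125) evaluated at B_t = 98*cos(7*B_t/5)/125
  diffusion = (28*sin(7*x/5)/25) evaluated at B_t = 28*sin(7*B_t/5)/25
Therefore d(-4*cos(7*B_t/5)/5) = (98*cos(7*B_t/5)/125) dt + (28*sin(7*B_t/5)/25) dB_t.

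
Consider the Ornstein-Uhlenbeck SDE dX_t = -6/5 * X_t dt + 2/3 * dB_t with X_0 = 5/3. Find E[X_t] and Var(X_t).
E[X_t] = 5*exp(-6*t/5)/3; Var(X_t) = 5/27 - 5*exp(-12*t/5)/27

The OU SDE dX = -theta X dt + sigma dB admits the integrating factor exp(theta t): d(exp(theta t) X_t) = sigma exp(theta t) dB_t. Integrating from 0 to t:
  X_t = x_0 * exp(-theta t) + sigma * int_0^t exp(-theta (t-s)) dB_s.
The Itô integral has mean 0 and (by the Itô isometry) variance sigma^2 * int_0^t exp(-2 theta (t - s)) ds = sigma^2 * (1 - exp(-2 theta t)) / (2 theta).
With theta = 6/5, sigma = 2/3, x_0 = 5/3:
  E[X_t] = 5/3 * exp(-6/5 t) = 5*exp(-6*t/5)/3
  Var(X_t) = (2/3)^2 * (1 - exp(-2*6/5 t)) / (2 * 6/5) = 5/27 - 5*exp(-12*t/5)/27.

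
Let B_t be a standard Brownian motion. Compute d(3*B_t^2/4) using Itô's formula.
d(3*B_t^2/4) = (3/4) dt + (3*B_t/2) dB_t

Itô's formula for f(B_t) gives d f(B_t) = f'(B_t) dB_t + (1/2) f''(B_t) dt. Compute derivatives of f(x) = 3*x^2/4:
  f'(x)  = 3*x/2
  f''(x) = 3/2
Substitute x = B_t and multiply the f'' term by 1/2:
  drift     = (1/2) * (3/2) evaluated at B_t = 3/4
  diffusion = (3*x/2) evaluated at B_t = 3*B_t/2
Therefore d(3*B_t^2/4) = (3/4) dt + (3*B_t/2) dB_t.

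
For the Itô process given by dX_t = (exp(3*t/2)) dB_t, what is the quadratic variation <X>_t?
<X>_t = exp(3*t)/3 - 1/3

For an Itô process dX_t = a(t) dt + b(t) dB_t, the quadratic variation is <X>_t = int_0^t b(s)^2 ds (the drift term does not contribute). Here b(s) = exp(3*s/2), so
  b(s)^2 = exp(3*s).
Integrating from 0 to t:
  <X>_t = int_0^t (exp(3*s)) ds = exp(3*t)/3 - 1/3.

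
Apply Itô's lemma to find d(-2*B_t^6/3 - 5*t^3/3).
d(-2*B_t^6/3 - 5*t^3/3) = (-10*B_t^4 - 5*t^2) dt + (-4*B_t^5) dB_t

Itô's formula for f(t, x): d f(t, B_t) = (f_t + (1/2) f_xx) dt + f_x dB_t. Compute partials of f(t, x) = -5*t^3/3 - 2*x^6/3:
  f_t(t,x)  = -5*t^2
  f_x(t,x)  = -4*x^5
  f_xx(t,x) = -20*x^4
Assemble drift = f_t + (1/2) f_xx = -5*t^2 - 10*x^4 and diffusion = f_x = -4*x^5. Substituting x = B_t:
  d(-2*B_t^6/3 - 5*t^3/3) = (-10*B_t^4 - 5*t^2) dt + (-4*B_t^5) dB_t.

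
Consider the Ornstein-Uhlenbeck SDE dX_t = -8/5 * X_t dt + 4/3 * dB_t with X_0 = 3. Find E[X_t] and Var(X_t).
E[X_t] = 3*exp(-8*t/5); Var(X_t) = 5/9 - 5*exp(-16*t/5)/9

The OU SDE dX = -theta X dt + sigma dB admits the integrating factor exp(theta t): d(exp(theta t) X_t) = sigma exp(theta t) dB_t. Integrating from 0 to t:
  X_t = x_0 * exp(-theta t) + sigma * int_0^t exp(-theta (t-s)) dB_s.
The Itô integral has mean 0 and (by the Itô isometry) variance sigma^2 * int_0^t exp(-2 theta (t - s)) ds = sigma^2 * (1 - exp(-2 theta t)) / (2 theta).
With theta = 8/5, sigma = 4/3, x_0 = 3:
  E[X_t] = 3 * exp(-8/5 t) = 3*exp(-8*t/5)
  Var(X_t) = (4/3)^2 * (1 - exp(-2*8/5 t)) / (2 * 8/5) = 5/9 - 5*exp(-16*t/5)/9.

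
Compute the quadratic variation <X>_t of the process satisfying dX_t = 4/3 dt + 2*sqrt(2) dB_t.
<X>_t = 8*t

For an Itô process dX_t = a(t) dt + b(t) dB_t, the quadratic variation is <X>_t = int_0^t b(s)^2 ds (the drift term does not contribute). Here b(s) = 2*sqrt(2), so
  b(s)^2 = 8.
Integrating from 0 to t:
  <X>_t = int_0^t (8) ds = 8*t.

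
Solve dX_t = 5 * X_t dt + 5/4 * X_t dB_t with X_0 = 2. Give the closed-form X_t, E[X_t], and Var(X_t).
X_t = 2 * exp((135/32) t + (5/4) B_t); E[X_t] = 2*exp(5*t); Var(X_t) = 4*(exp(25*t/16) - 1)*exp(10*t)

For GBM dX = mu X dt + sigma X dB with X_0 = x_0, apply Itô to Y = log X: dY = (mu - sigma^2/2) dt + sigma dB, so Y_t = log(x_0) + (mu - sigma^2/2) t + sigma B_t and hence X_t = x_0 * exp((mu - sigma^2/2) t + sigma B_t).
With mu = 5, sigma = 5/4, x_0 = 2, this gives:
  X_t = 2 * exp((135/32) * t + (5/4) * B_t).
Since sigma*B_t ~ Normal(0, sigma^2 t), E[exp(sigma*B_t)] = exp(sigma^2 t / 2); so E[X_t] = x_0 * exp((mu - sigma^2/2) t) * exp(sigma^2 t / 2) = x_0 * exp(mu t) = 2*exp(5*t).
Var(X_t) = E[X_t^2] - (E[X_t])^2 = x_0^2 * exp(2 mu t) * (exp(sigma^2 t) - 1) = 4*(exp(25*t/16) - 1)*exp(10*t).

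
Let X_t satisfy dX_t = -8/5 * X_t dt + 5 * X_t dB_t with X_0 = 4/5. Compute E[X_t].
E[X_t] = 4*exp(-8*t/5)/5

For GBM dX = mu X dt + sigma X dB with X_0 = x_0, apply Itô to Y = log X: dY = (mu - sigma^2/2) dt + sigma dB, so Y_t = log(x_0) + (mu - sigma^2/2) t + sigma B_t and hence X_t = x_0 * exp((mu - sigma^2/2) t + sigma B_t).
With mu = -8/5, sigma = 5, x_0 = 4/5, this gives:
  X_t = 4/5 * exp((-141/10) * t + (5) * B_t).
Since sigma*B_t ~ Normal(0, sigma^2 t), E[exp(sigma*B_t)] = exp(sigma^2 t / 2); so E[X_t] = x_0 * exp((mu - sigma^2/2) t) * exp(sigma^2 t / 2) = x_0 * exp(mu t) = 4*exp(-8*t/5)/5.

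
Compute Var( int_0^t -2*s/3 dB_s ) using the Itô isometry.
Var = 4*t^3/27

The Itô integral of a deterministic integrand f(s) has mean 0 because each increment f(s) * (B_{s+ds} - B_s) has mean 0. By the Itô isometry:
  Var( int_0^t f(s) dB_s ) = E[ (int_0^t f(s) dB_s)^2 ] = int_0^t f(s)^2 ds.
Here f(s) = -2*s/3, so f(s)^2 = 4*s^2/9. Integrate:
  int_0^t (4*s^2/9) ds = 4*t^3/27.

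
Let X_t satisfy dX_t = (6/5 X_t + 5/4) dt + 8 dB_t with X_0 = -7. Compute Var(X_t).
Var(X_t) = 80*exp(12*t/5)/3 - 80/3

The variance V(t) = Var(X_t) satisfies V'(t) = 2 a V(t) + c^2 with V(0) = 0 (drift coefficient is linear in X, diffusion is constant). With a = 6/5, c = 8, the solution is
  V(t) = (c^2 / (2 a)) * (exp(2 a t) - 1)
       = (8^2 / (2*(6/5))) * (exp((12/5) t) - 1)
       = 80*exp(12*t/5)/3 - 80/3.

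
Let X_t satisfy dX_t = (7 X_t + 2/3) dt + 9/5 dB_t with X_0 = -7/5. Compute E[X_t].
E[X_t] = -137*exp(7*t)/105 - 2/21

Taking expectations and using E[dB_t] = 0, the mean m(t) = E[X_t] satisfies the ODE m'(t) = a m(t) + b with m(0) = x_0. With a = 7, b = 2/3, x_0 = -7/5, the solution is
  m(t) = x_0 * exp(a t) + (b/a) * (exp(a t) - 1)
       = (-7/5) * exp(7 t) + ((2/3)/7) * (exp(7 t) - 1)
       = -137*exp(7*t)/105 - 2/21.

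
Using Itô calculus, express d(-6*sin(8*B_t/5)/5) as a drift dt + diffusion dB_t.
d(-6*sin(8*B_t/5)/5) = (192*sin(8*B_t/5)/125) dt + (-48*cos(8*B_t/5)/25) dB_t

Itô's formula for f(B_t) gives d f(B_t) = f'(B_t) dB_t + (1/2) f''(B_t) dt. Compute derivatives of f(x) = -6*sin(8*x/5)/5:
  f'(x)  = -48*cos(8*x/5)/25
  f''(x) = 384*sin(8*x/5)/125
Substitute x = B_t and multiply the f'' term by 1/2:
  drift     = (1/2) * (384*sin(8*x/5)/125) evaluated at B_t = 192*sin(8*B_t/5)/125
  diffusion = (-48*cos(8*x/5)/25) evaluated at B_t = -48*cos(8*B_t/5)/25
Therefore d(-6*sin(8*B_t/5)/5) = (192*sin(8*B_t/5)/125) dt + (-48*cos(8*B_t/5)/25) dB_t.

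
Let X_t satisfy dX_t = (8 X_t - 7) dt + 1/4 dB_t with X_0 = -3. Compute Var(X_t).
Var(X_t) = exp(16*t)/256 - 1/256

The variance V(t) = Var(X_t) satisfies V'(t) = 2 a V(t) + c^2 with V(0) = 0 (drift coefficient is linear in X, diffusion is constant). With a = 8, c = 1/4, the solution is
  V(t) = (c^2 / (2 a)) * (exp(2 a t) - 1)
       = ((1/4)^2 / (2*8)) * (exp(16 t) - 1)
       = exp(16*t)/256 - 1/256.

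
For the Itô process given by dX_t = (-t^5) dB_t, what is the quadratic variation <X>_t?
<X>_t = t^11/11

For an Itô process dX_t = a(t) dt + b(t) dB_t, the quadratic variation is <X>_t = int_0^t b(s)^2 ds (the drift term does not contribute). Here b(s) = -s^5, so
  b(s)^2 = s^10.
Integrating from 0 to t:
  <X>_t = int_0^t (s^10) ds = t^11/11.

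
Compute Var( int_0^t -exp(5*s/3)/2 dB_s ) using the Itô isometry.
Var = 3*exp(10*t/3)/40 - 3/40

The Itô integral of a deterministic integrand f(s) has mean 0 because each increment f(s) * (B_{s+ds} - B_s) has mean 0. By the Itô isometry:
  Var( int_0^t f(s) dB_s ) = E[ (int_0^t f(s) dB_s)^2 ] = int_0^t f(s)^2 ds.
Here f(s) = -exp(5*s/3)/2, so f(s)^2 = exp(10*s/3)/4. Integrate:
  int_0^t (exp(10*s/3)/4) ds = 3*exp(10*t/3)/40 - 3/40.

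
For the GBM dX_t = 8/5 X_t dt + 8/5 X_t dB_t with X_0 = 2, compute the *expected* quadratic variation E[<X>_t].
E[<X>_t] = 16*exp(144*t/25)/9 - 16/9

<X>_t = int_0^t ((8/5) * X_s)^2 ds. Taking expectation inside the integral: E[<X>_t] = (8/5)^2 * int_0^t E[X_s^2] ds. For GBM, E[X_s^2] = x_0^2 * exp((2 mu + sigma^2) s). Integrating:
  E[<X>_t] = (8/5)^2 * 2^2 * (exp((2*(8/5) + (8/5)^2) t) - 1) / (2*(8/5) + (8/5)^2)
           = (8/5)^2 * 2^2 * (exp((144/25) t) - 1) / (144/25) = 16*exp(144*t/25)/9 - 16/9.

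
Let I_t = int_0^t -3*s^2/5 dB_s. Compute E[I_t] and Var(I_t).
E[I_t] = 0; Var(I_t) = 9*t^5/125

The Itô integral of a deterministic integrand f(s) has mean 0 because each increment f(s) * (B_{s+ds} - B_s) has mean 0. By the Itô isometry:
  Var( int_0^t f(s) dB_s ) = E[ (int_0^t f(s) dB_s)^2 ] = int_0^t f(s)^2 ds.
Here f(s) = -3*s^2/5, so f(s)^2 = 9*s^4/25. Integrate:
  int_0^t (9*s^4/25) ds = 9*t^5/125.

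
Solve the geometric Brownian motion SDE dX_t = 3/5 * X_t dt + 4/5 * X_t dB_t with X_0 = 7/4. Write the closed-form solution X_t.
X_t = 7/4 * exp((7/25) * t + (4/5) * B_t)

For GBM dX = mu X dt + sigma X dB with X_0 = x_0, apply Itô to Y = log X: dY = (mu - sigma^2/2) dt + sigma dB, so Y_t = log(x_0) + (mu - sigma^2/2) t + sigma B_t and hence X_t = x_0 * exp((mu - sigma^2/2) t + sigma B_t).
With mu = 3/5, sigma = 4/5, x_0 = 7/4, this gives:
  X_t = 7/4 * exp((7/25) * t + (4/5) * B_t).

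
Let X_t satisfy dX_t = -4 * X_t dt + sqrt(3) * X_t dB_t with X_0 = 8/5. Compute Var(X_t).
Var(X_t) = (64*exp(3*t) - 64)*exp(-8*t)/25

For GBM dX = mu X dt + sigma X dB with X_0 = x_0, apply Itô to Y = log X: dY = (mu - sigma^2/2) dt + sigma dB, so Y_t = log(x_0) + (mu - sigma^2/2) t + sigma B_t and hence X_t = x_0 * exp((mu - sigma^2/2) t + sigma B_t).
With mu = -4, sigma = sqrt(3), x_0 = 8/5, this gives:
  X_t = 8/5 * exp((-11/2) * t + (sqrt(3)) * B_t).
Since sigma*B_t ~ Normal(0, sigma^2 t), E[exp(sigma*B_t)] = exp(sigma^2 t / 2); so E[X_t] = x_0 * exp((mu - sigma^2/2) t) * exp(sigma^2 t / 2) = x_0 * exp(mu t) = 8*exp(-4*t)/5.
Var(X_t) = E[X_t^2] - (E[X_t])^2 = x_0^2 * exp(2 mu t) * (exp(sigma^2 t) - 1) = (64*exp(3*t) - 64)*exp(-8*t)/25.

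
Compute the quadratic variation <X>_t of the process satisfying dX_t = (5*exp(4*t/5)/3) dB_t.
<X>_t = 125*exp(8*t/5)/72 - 125/72

For an Itô process dX_t = a(t) dt + b(t) dB_t, the quadratic variation is <X>_t = int_0^t b(s)^2 ds (the drift term does not contribute). Here b(s) = 5*exp(4*s/5)/3, so
  b(s)^2 = 25*exp(8*s/5)/9.
Integrating from 0 to t:
  <X>_t = int_0^t (25*exp(8*s/5)/9) ds = 125*exp(8*t/5)/72 - 125/72.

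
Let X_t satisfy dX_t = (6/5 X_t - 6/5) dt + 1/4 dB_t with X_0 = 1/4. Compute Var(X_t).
Var(X_t) = 5*exp(12*t/5)/192 - 5/192

The variance V(t) = Var(X_t) satisfies V'(t) = 2 a V(t) + c^2 with V(0) = 0 (drift coefficient is linear in X, diffusion is constant). With a = 6/5, c = 1/4, the solution is
  V(t) = (c^2 / (2 a)) * (exp(2 a t) - 1)
       = ((1/4)^2 / (2*(6/5))) * (exp((12/5) t) - 1)
       = 5*exp(12*t/5)/192 - 5/192.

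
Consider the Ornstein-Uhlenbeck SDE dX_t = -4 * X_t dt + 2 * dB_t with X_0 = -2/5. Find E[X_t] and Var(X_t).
E[X_t] = -2*exp(-4*t)/5; Var(X_t) = 1/2 - exp(-8*t)/2

The OU SDE dX = -theta X dt + sigma dB admits the integrating factor exp(theta t): d(exp(theta t) X_t) = sigma exp(theta t) dB_t. Integrating from 0 to t:
  X_t = x_0 * exp(-theta t) + sigma * int_0^t exp(-theta (t-s)) dB_s.
The Itô integral has mean 0 and (by the Itô isometry) variance sigma^2 * int_0^t exp(-2 theta (t - s)) ds = sigma^2 * (1 - exp(-2 theta t)) / (2 theta).
With theta = 4, sigma = 2, x_0 = -2/5:
  E[X_t] = -2/5 * exp(-4 t) = -2*exp(-4*t)/5
  Var(X_t) = (2)^2 * (1 - exp(-2*4 t)) / (2 * 4) = 1/2 - exp(-8*t)/2.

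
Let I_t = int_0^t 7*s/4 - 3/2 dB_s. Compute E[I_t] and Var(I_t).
E[I_t] = 0; Var(I_t) = t*(49*t^2 - 126*t + 108)/48

The Itô integral of a deterministic integrand f(s) has mean 0 because each increment f(s) * (B_{s+ds} - B_s) has mean 0. By the Itô isometry:
  Var( int_0^t f(s) dB_s ) = E[ (int_0^t f(s) dB_s)^2 ] = int_0^t f(s)^2 ds.
Here f(s) = 7*s/4 - 3/2, so f(s)^2 = (7*s - 6)^2/16. Integrate:
  int_0^t ((7*s - 6)^2/16) ds = t*(49*t^2 - 126*t + 108)/48.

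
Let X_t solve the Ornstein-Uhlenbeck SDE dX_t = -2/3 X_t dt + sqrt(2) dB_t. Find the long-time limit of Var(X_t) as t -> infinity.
lim Var(X_t) = 3/2

The OU SDE dX = -theta X dt + sigma dB admits the integrating factor exp(theta t): d(exp(theta t) X_t) = sigma exp(theta t) dB_t. Integrating from 0 to t gives X_t = x_0 * exp(-theta t) + sigma * int_0^t exp(-theta (t-s)) dB_s for any initial x_0. The Itô integral has variance (by the Itô isometry) sigma^2 * int_0^t exp(-2 theta (t - s)) ds = sigma^2 * (1 - exp(-2 theta t)) / (2 theta), independent of x_0.
With theta = 2/3, sigma = sqrt(2):
  Var(X_t) = (sqrt(2))^2 * (1 - exp(-2*2/3 t)) / (2 * 2/3) = 3/2 - 3*exp(-4*t/3)/2.
As t -> infinity, exp(-2*2/3 t) -> 0, so the stationary variance is sigma^2 / (2 theta) = 3/2.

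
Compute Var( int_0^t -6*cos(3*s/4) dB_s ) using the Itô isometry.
Var = 18*t + 12*sin(3*t/2)

The Itô integral of a deterministic integrand f(s) has mean 0 because each increment f(s) * (B_{s+ds} - B_s) has mean 0. By the Itô isometry:
  Var( int_0^t f(s) dB_s ) = E[ (int_0^t f(s) dB_s)^2 ] = int_0^t f(s)^2 ds.
Here f(s) = -6*cos(3*s/4), so f(s)^2 = 36*cos(3*s/4)^2. Integrate:
  int_0^t (36*cos(3*s/4)^2) ds = 18*t + 12*sin(3*t/2).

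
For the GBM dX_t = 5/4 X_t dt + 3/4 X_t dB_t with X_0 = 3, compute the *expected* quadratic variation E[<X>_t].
E[<X>_t] = 81*exp(49*t/16)/49 - 81/49

<X>_t = int_0^t ((3/4) * X_s)^2 ds. Taking expectation inside the integral: E[<X>_t] = (3/4)^2 * int_0^t E[X_s^2] ds. For GBM, E[X_s^2] = x_0^2 * exp((2 mu + sigma^2) s). Integrating:
  E[<X>_t] = (3/4)^2 * 3^2 * (exp((2*(5/4) + (3/4)^2) t) - 1) / (2*(5/4) + (3/4)^2)
           = (3/4)^2 * 3^2 * (exp((49/16) t) - 1) / (49/16) = 81*exp(49*t/16)/49 - 81/49.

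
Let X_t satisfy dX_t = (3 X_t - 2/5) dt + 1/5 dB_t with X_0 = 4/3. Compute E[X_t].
E[X_t] = 6*exp(3*t)/5 + 2/15

Taking expectations and using E[dB_t] = 0, the mean m(t) = E[X_t] satisfies the ODE m'(t) = a m(t) + b with m(0) = x_0. With a = 3, b = -2/5, x_0 = 4/3, the solution is
  m(t) = x_0 * exp(a t) + (b/a) * (exp(a t) - 1)
       = (4/3) * exp(3 t) + ((-2/5)/3) * (exp(3 t) - 1)
       = 6*exp(3*t)/5 + 2/15.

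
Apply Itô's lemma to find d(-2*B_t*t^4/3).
d(-2*B_t*t^4/3) = (-8*B_t*t^3/3) dt + (-2*t^4/3) dB_t

Itô's formula for f(t, x): d f(t, B_t) = (f_t + (1/2) f_xx) dt + f_x dB_t. Compute partials of f(t, x) = -2*t^4*x/3:
  f_t(t,x)  = -8*t^3*x/3
  f_x(t,x)  = -2*t^4/3
  f_xx(t,x) = 0
Assemble drift = f_t + (1/2) f_xx = -8*t^3*x/3 and diffusion = f_x = -2*t^4/3. Substituting x = B_t:
  d(-2*B_t*t^4/3) = (-8*B_t*t^3/3) dt + (-2*t^4/3) dB_t.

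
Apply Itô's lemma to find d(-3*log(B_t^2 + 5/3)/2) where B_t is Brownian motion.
d(-3*log(B_t^2 + 5/3)/2) = (9*(3*B_t^2 - 5)/(2*(3*B_t^2 + 5)^2)) dt + (-9*B_t/(3*B_t^2 + 5)) dB_t

Itô's formula for f(B_t) gives d f(B_t) = f'(B_t) dB_t + (1/2) f''(B_t) dt. Compute derivatives of f(x) = -3*log(x^2 + 5/3)/2:
  f'(x)  = -9*x/(3*x^2 + 5)
  f''(x) = 9*(3*x^2 - 5)/(3*x^2 + 5)^2
Substitute x = B_t and multiply the f'' term by 1/2:
  drift     = (1/2) * (9*(3*x^2 - 5)/(3*x^2 + 5)^2) evaluated at B_t = 9*(3*B_t^2 - 5)/(2*(3*B_t^2 + 5)^2)
  diffusion = (-9*x/(3*x^2 + 5)) evaluated at B_t = -9*B_t/(3*B_t^2 + 5)
Therefore d(-3*log(B_t^2 + 5/3)/2) = (9*(3*B_t^2 - 5)/(2*(3*B_t^2 + 5)^2)) dt + (-9*B_t/(3*B_t^2 + 5)) dB_t.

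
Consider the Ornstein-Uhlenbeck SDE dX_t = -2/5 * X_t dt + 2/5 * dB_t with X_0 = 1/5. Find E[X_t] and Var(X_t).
E[X_t] = exp(-2*t/5)/5; Var(X_t) = 1/5 - exp(-4*t/5)/5

The OU SDE dX = -theta X dt + sigma dB admits the integrating factor exp(theta t): d(exp(theta t) X_t) = sigma exp(theta t) dB_t. Integrating from 0 to t:
  X_t = x_0 * exp(-theta t) + sigma * int_0^t exp(-theta (t-s)) dB_s.
The Itô integral has mean 0 and (by the Itô isometry) variance sigma^2 * int_0^t exp(-2 theta (t - s)) ds = sigma^2 * (1 - exp(-2 theta t)) / (2 theta).
With theta = 2/5, sigma = 2/5, x_0 = 1/5:
  E[X_t] = 1/5 * exp(-2/5 t) = exp(-2*t/5)/5
  Var(X_t) = (2/5)^2 * (1 - exp(-2*2/5 t)) / (2 * 2/5) = 1/5 - exp(-4*t/5)/5.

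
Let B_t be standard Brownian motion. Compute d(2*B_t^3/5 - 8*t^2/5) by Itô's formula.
d(2*B_t^3/5 - 8*t^2/5) = (6*B_t/5 - 16*t/5) dt + (6*B_t^2/5) dB_t

Itô's formula for f(t, x): d f(t, B_t) = (f_t + (1/2) f_xx) dt + f_x dB_t. Compute partials of f(t, x) = -8*t^2/5 + 2*x^3/5:
  f_t(t,x)  = -16*t/5
  f_x(t,x)  = 6*x^2/5
  f_xx(t,x) = 12*x/5
Assemble drift = f_t + (1/2) f_xx = -16*t/5 + 6*x/5 and diffusion = f_x = 6*x^2/5. Substituting x = B_t:
  d(2*B_t^3/5 - 8*t^2/5) = (6*B_t/5 - 16*t/5) dt + (6*B_t^2/5) dB_t.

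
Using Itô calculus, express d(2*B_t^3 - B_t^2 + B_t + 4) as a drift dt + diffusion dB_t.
d(2*B_t^3 - B_t^2 + B_t + 4) = (6*B_t - 1) dt + (6*B_t^2 - 2*B_t + 1) dB_t

Itô's formula for f(B_t) gives d f(B_t) = f'(B_t) dB_t + (1/2) f''(B_t) dt. Compute derivatives of f(x) = 2*x^3 - x^2 + x + 4:
  f'(x)  = 6*x^2 - 2*x + 1
  f''(x) = 12*x - 2
Substitute x = B_t and multiply the f'' term by 1/2:
  drift     = (1/2) * (12*x - 2) evaluated at B_t = 6*B_t - 1
  diffusion = (6*x^2 - 2*x + 1) evaluated at B_t = 6*B_t^2 - 2*B_t + 1
Therefore d(2*B_t^3 - B_t^2 + B_t + 4) = (6*B_t - 1) dt + (6*B_t^2 - 2*B_t + 1) dB_t.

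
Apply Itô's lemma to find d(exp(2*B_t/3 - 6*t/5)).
d(exp(2*B_t/3 - 6*t/5)) = (-44*exp(2*B_t/3 - 6*t/5)/45) dt + (2*exp(2*B_t/3 - 6*t/5)/3) dB_t

Itô's formula for f(t, x): d f(t, B_t) = (f_t + (1/2) f_xx) dt + f_x dB_t. Compute partials of f(t, x) = exp(-6*t/5 + 2*x/3):
  f_t(t,x)  = -6*exp(-6*t/5 + 2*x/3)/5
  f_x(t,x)  = 2*exp(-6*t/5 + 2*x/3)/3
  f_xx(t,x) = 4*exp(-6*t/5 + 2*x/3)/9
Assemble drift = f_t + (1/2) f_xx = -44*exp(-6*t/5 + 2*x/3)/45 and diffusion = f_x = 2*exp(-6*t/5 + 2*x/3)/3. Substituting x = B_t:
  d(exp(2*B_t/3 - 6*t/5)) = (-44*exp(2*B_t/3 - 6*t/5)/45) dt + (2*exp(2*B_t/3 - 6*t/5)/3) dB_t.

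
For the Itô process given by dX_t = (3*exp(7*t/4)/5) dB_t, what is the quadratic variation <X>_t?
<X>_t = 18*exp(7*t/2)/175 - 18/175

For an Itô process dX_t = a(t) dt + b(t) dB_t, the quadratic variation is <X>_t = int_0^t b(s)^2 ds (the drift term does not contribute). Here b(s) = 3*exp(7*s/4)/5, so
  b(s)^2 = 9*exp(7*s/2)/25.
Integrating from 0 to t:
  <X>_t = int_0^t (9*exp(7*s/2)/25) ds = 18*exp(7*t/2)/175 - 18/175.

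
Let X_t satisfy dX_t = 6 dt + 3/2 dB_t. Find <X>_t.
<X>_t = 9*t/4

For an Itô process dX_t = a(t) dt + b(t) dB_t, the quadratic variation is <X>_t = int_0^t b(s)^2 ds (the drift term does not contribute). Here b(s) = 3/2, so
  b(s)^2 = 9/4.
Integrating from 0 to t:
  <X>_t = int_0^t (9/4) ds = 9*t/4.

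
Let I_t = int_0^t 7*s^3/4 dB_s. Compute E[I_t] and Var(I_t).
E[I_t] = 0; Var(I_t) = 7*t^7/16

The Itô integral of a deterministic integrand f(s) has mean 0 because each increment f(s) * (B_{s+ds} - B_s) has mean 0. By the Itô isometry:
  Var( int_0^t f(s) dB_s ) = E[ (int_0^t f(s) dB_s)^2 ] = int_0^t f(s)^2 ds.
Here f(s) = 7*s^3/4, so f(s)^2 = 49*s^6/16. Integrate:
  int_0^t (49*s^6/16) ds = 7*t^7/16.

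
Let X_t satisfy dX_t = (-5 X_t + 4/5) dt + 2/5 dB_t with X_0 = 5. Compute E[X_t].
E[X_t] = 4/25 + 121*exp(-5*t)/25

Taking expectations and using E[dB_t] = 0, the mean m(t) = E[X_t] satisfies the ODE m'(t) = a m(t) + b with m(0) = x_0. With a = -5, b = 4/5, x_0 = 5, the solution is
  m(t) = x_0 * exp(a t) + (b/a) * (exp(a t) - 1)
       = 5 * exp((-5) t) + ((4/5)/(-5)) * (exp((-5) t) - 1)
       = 4/25 + 121*exp(-5*t)/25.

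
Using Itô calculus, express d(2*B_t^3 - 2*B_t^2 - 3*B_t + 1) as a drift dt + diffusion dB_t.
d(2*B_t^3 - 2*B_t^2 - 3*B_t + 1) = (6*B_t - 2) dt + (6*B_t^2 - 4*B_t - 3) dB_t

Itô's formula for f(B_t) gives d f(B_t) = f'(B_t) dB_t + (1/2) f''(B_t) dt. Compute derivatives of f(x) = 2*x^3 - 2*x^2 - 3*x + 1:
  f'(x)  = 6*x^2 - 4*x - 3
  f''(x) = 12*x - 4
Substitute x = B_t and multiply the f'' term by 1/2:
  drift     = (1/2) * (12*x - 4) evaluated at B_t = 6*B_t - 2
  diffusion = (6*x^2 - 4*x - 3) evaluated at B_t = 6*B_t^2 - 4*B_t - 3
Therefore d(2*B_t^3 - 2*B_t^2 - 3*B_t + 1) = (6*B_t - 2) dt + (6*B_t^2 - 4*B_t - 3) dB_t.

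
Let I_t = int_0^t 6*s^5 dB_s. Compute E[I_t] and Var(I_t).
E[I_t] = 0; Var(I_t) = 36*t^11/11

The Itô integral of a deterministic integrand f(s) has mean 0 because each increment f(s) * (B_{s+ds} - B_s) has mean 0. By the Itô isometry:
  Var( int_0^t f(s) dB_s ) = E[ (int_0^t f(s) dB_s)^2 ] = int_0^t f(s)^2 ds.
Here f(s) = 6*s^5, so f(s)^2 = 36*s^10. Integrate:
  int_0^t (36*s^10) ds = 36*t^11/11.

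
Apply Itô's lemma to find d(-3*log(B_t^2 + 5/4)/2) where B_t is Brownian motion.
d(-3*log(B_t^2 + 5/4)/2) = (6*(4*B_t^2 - 5)/(4*B_t^2 + 5)^2) dt + (-12*B_t/(4*B_t^2 + 5)) dB_t

Itô's formula for f(B_t) gives d f(B_t) = f'(B_t) dB_t + (1/2) f''(B_t) dt. Compute derivatives of f(x) = -3*log(x^2 + 5/4)/2:
  f'(x)  = -12*x/(4*x^2 + 5)
  f''(x) = 12*(4*x^2 - 5)/(4*x^2 + 5)^2
Substitute x = B_t and multiply the f'' term by 1/2:
  drift     = (1/2) * (12*(4*x^2 - 5)/(4*x^2 + 5)^2) evaluated at B_t = 6*(4*B_t^2 - 5)/(4*B_t^2 + 5)^2
  diffusion = (-12*x/(4*x^2 + 5)) evaluated at B_t = -12*B_t/(4*B_t^2 + 5)
Therefore d(-3*log(B_t^2 + 5/4)/2) = (6*(4*B_t^2 - 5)/(4*B_t^2 + 5)^2) dt + (-12*B_t/(4*B_t^2 + 5)) dB_t.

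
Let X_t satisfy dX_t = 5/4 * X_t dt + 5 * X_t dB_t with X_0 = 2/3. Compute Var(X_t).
Var(X_t) = 4*(exp(25*t) - 1)*exp(5*t/2)/9

For GBM dX = mu X dt + sigma X dB with X_0 = x_0, apply Itô to Y = log X: dY = (mu - sigma^2/2) dt + sigma dB, so Y_t = log(x_0) + (mu - sigma^2/2) t + sigma B_t and hence X_t = x_0 * exp((mu - sigma^2/2) t + sigma B_t).
With mu = 5/4, sigma = 5, x_0 = 2/3, this gives:
  X_t = 2/3 * exp((-45/4) * t + (5) * B_t).
Since sigma*B_t ~ Normal(0, sigma^2 t), E[exp(sigma*B_t)] = exp(sigma^2 t / 2); so E[X_t] = x_0 * exp((mu - sigma^2/2) t) * exp(sigma^2 t / 2) = x_0 * exp(mu t) = 2*exp(5*t/4)/3.
Var(X_t) = E[X_t^2] - (E[X_t])^2 = x_0^2 * exp(2 mu t) * (exp(sigma^2 t) - 1) = 4*(exp(25*t) - 1)*exp(5*t/2)/9.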